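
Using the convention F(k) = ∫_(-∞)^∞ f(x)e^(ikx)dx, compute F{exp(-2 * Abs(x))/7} 4/(7 * (k^2 + 4))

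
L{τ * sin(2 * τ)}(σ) 4 * σ/(σ^2+4)^2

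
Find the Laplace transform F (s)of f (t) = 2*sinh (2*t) 4/ (s^2 - 4)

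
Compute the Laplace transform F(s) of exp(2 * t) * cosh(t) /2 (s - 2) /(2 * ((s - 2) ^2 - 1) ) 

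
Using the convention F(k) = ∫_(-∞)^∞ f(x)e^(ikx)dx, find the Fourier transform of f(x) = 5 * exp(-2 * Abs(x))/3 20/(3 * (k^2 + 4))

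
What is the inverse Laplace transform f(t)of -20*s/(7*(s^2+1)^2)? -10*t*sin(t)/7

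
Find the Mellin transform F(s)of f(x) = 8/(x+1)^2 -8 * pi * (s - 1)/sin(pi * s)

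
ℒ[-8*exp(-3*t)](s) -8/(s + 3)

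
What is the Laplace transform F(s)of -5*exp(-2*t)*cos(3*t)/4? 5*(-s - 2)/(4*((s+2)^2+9))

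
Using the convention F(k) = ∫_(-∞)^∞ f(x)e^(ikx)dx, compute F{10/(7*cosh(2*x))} 5*pi/(7*cosh(pi*k/4))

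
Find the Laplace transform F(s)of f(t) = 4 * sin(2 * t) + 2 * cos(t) 8/(s^2 + 4) + 2 * s/(s^2 + 1)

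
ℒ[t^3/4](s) 3/(2*s^4)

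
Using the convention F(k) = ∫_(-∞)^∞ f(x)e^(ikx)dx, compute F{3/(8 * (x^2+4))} 3 * pi * exp(-2 * Abs(k))/16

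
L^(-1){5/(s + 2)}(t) 5*exp(-2*t)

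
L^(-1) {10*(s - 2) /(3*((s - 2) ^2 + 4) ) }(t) 10*exp(2*t)*cos(2*t) /3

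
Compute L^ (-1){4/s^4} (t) 2 * t^3/3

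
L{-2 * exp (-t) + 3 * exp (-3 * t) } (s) 3/ (s + 3)-2/ (s + 1) 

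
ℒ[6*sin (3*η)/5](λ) 18/ (5*(λ^2 + 9))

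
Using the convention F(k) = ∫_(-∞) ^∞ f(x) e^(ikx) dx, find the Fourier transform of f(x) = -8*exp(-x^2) -8*sqrt(pi)*exp(-k^2/4) 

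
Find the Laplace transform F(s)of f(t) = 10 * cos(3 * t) 10 * s/(s^2+9)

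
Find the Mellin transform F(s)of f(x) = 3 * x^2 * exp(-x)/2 3 * gamma(s + 2)/2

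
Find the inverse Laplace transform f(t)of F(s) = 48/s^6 2 * t^5/5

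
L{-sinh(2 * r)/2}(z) -1/(z^2-4)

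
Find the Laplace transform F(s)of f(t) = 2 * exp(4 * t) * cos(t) 2 * (s - 4)/((s - 4)^2 + 1)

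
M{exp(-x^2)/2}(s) gamma(s/2)/4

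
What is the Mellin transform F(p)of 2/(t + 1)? 2*pi*csc(pi*p)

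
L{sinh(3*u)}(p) 3/(p^2 - 9)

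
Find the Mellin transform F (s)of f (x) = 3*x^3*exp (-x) 3*gamma (s + 3)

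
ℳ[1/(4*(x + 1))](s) pi*csc(pi*s)/4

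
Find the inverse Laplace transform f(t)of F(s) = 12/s 12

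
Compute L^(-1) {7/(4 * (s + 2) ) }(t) 7 * exp(-2 * t) /4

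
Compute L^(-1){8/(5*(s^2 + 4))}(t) 4*sin(2*t)/5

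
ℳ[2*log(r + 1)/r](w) -2*pi*csc(pi*w)/(w - 1)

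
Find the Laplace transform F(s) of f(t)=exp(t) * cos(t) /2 (s - 1) /(2 * ((s - 1) ^2 + 1) ) 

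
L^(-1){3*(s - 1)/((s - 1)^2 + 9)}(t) 3*exp(t)*cos(3*t)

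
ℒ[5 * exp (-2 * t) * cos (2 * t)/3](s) 5 * (s + 2)/ (3 * ( (s + 2)^2 + 4))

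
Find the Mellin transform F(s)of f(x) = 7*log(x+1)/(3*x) -7*pi*csc(pi*s)/(3*s - 3)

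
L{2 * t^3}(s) 12/s^4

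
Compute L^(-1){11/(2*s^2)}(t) 11*t/2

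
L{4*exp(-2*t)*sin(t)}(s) 4/((s + 2)^2 + 1)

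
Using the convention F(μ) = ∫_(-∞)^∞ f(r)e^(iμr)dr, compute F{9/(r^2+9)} 3 * pi * exp(-3 * Abs(μ))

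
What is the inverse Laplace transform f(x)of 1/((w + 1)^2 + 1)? exp(-x) * sin(x)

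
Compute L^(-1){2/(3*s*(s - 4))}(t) exp(2*t)*sinh(2*t)/3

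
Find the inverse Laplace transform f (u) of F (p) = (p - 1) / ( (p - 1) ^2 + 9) exp (u) * cos (3 * u) 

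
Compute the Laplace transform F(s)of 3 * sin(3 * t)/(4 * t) 3 * atan(3/s)/4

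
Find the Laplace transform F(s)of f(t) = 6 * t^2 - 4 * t 12/s^3 - 4/s^2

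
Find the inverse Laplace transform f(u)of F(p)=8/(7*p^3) 4*u^2/7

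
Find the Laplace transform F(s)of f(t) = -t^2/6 -1/(3 * s^3)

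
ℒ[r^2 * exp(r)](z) 2/(z - 1)^3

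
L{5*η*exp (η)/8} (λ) 5/ (8*(λ - 1)^2)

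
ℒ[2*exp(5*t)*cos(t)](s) 2*(s - 5)/((s - 5)^2 + 1)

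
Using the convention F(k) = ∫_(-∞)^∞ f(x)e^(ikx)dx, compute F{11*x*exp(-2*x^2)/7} 11*sqrt(2)*I*sqrt(pi)*k*exp(-k^2/8)/56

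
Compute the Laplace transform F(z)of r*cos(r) (z^2 - 1)/(z^2+1)^2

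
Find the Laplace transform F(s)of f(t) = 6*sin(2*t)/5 12/(5*(s^2 + 4))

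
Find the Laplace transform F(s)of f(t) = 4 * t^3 24/s^4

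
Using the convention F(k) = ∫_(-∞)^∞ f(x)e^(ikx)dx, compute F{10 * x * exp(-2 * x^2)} 5 * sqrt(2) * I * sqrt(pi) * k * exp(-k^2/8)/4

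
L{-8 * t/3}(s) -8/(3 * s^2)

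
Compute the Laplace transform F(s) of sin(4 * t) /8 1/(2 * (s^2 + 16) ) 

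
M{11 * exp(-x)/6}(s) 11 * gamma(s)/6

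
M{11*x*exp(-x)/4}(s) 11*gamma(s+1)/4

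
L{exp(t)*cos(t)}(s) (s - 1)/((s - 1)^2 + 1)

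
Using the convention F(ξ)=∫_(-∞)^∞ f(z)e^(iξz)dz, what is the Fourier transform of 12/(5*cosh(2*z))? 6*pi/(5*cosh(pi*ξ/4))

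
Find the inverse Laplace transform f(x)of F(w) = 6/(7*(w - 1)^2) 6*x*exp(x)/7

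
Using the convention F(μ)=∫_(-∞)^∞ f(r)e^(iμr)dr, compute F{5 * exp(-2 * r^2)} 5 * sqrt(2) * sqrt(pi) * exp(-μ^2/8)/2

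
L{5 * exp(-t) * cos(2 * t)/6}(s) 5 * (s + 1)/(6 * ((s + 1)^2 + 4))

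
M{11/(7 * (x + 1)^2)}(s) -11 * pi * (s - 1)/(7 * sin(pi * s))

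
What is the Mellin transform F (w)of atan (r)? -pi*sec (pi*w/2)/ (2*w)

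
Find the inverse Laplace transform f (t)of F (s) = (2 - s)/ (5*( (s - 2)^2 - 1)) -exp (2*t)*cosh (t)/5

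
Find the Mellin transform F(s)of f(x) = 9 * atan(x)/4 -9 * pi * sec(pi * s/2)/(8 * s)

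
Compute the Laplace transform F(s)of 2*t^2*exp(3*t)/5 4/(5*(s - 3)^3)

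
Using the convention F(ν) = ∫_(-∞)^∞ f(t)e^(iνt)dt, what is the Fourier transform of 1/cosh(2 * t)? pi/(2 * cosh(pi * ν/4))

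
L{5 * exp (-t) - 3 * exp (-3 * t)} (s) 5/ (s+1) - 3/ (s+3)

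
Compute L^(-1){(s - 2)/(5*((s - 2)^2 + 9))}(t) exp(2*t)*cos(3*t)/5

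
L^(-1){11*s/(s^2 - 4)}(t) 11*cosh(2*t)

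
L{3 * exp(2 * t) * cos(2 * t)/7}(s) 3 * (s - 2)/(7 * ((s - 2)^2 + 4))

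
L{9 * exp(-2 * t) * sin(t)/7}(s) 9/(7 * ((s + 2)^2 + 1))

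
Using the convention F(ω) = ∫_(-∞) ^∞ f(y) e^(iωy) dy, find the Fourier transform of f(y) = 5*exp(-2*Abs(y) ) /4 5/(ω^2 + 4) 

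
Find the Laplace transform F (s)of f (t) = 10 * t 10/s^2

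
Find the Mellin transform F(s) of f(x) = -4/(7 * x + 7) -4 * pi * csc(pi * s) /7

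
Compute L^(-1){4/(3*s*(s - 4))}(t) 2*exp(2*t)*sinh(2*t)/3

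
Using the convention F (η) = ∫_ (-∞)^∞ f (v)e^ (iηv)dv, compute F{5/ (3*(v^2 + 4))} 5*pi*exp (-2*Abs (η))/6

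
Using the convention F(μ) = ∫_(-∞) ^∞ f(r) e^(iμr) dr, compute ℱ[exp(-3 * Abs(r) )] 6/(μ^2 + 9) 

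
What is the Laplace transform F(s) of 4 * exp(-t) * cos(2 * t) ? 4 * (s + 1) /((s + 1) ^2 + 4) 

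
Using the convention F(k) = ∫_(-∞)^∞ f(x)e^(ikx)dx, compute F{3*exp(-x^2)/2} 3*sqrt(pi)*exp(-k^2/4)/2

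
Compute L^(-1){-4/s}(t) -4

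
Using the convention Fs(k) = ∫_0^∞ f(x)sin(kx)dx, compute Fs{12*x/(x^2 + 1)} 6*pi*exp(-k)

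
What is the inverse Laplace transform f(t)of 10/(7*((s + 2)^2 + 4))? 5*exp(-2*t)*sin(2*t)/7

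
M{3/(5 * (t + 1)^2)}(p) -3 * pi * (p - 1)/(5 * sin(pi * p))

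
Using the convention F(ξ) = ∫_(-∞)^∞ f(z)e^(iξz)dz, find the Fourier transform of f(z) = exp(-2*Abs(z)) 4/(ξ^2 + 4)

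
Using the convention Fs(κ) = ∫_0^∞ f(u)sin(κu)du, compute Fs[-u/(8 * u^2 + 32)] -pi * exp(-2 * κ)/16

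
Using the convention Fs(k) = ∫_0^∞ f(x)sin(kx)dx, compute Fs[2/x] pi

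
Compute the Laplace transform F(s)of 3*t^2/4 3/(2*s^3)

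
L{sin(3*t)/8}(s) 3/(8*(s^2+9))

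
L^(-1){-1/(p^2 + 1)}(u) -sin(u)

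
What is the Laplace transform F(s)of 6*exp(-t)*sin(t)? 6/((s+1)^2+1)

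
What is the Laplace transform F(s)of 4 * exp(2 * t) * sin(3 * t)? 12/((s - 2)^2 + 9)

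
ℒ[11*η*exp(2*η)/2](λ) 11/(2*(λ - 2)^2)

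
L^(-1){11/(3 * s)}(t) 11/3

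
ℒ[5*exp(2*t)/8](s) 5/(8*(s - 2))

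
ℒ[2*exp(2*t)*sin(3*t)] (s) 6/((s - 2)^2 + 9)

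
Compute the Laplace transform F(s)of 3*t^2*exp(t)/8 3/(4*(s - 1)^3)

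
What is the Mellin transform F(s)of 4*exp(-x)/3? 4*gamma(s)/3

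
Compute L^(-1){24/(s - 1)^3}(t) 12 * t^2 * exp(t)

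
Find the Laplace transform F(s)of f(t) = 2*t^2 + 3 4/s^3 + 3/s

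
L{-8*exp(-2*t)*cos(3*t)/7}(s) 8*(-s - 2)/(7*((s+2)^2+9))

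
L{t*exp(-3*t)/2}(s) 1/(2*(s + 3)^2)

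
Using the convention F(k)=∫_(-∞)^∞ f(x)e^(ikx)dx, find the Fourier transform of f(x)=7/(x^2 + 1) 7*pi*exp(-Abs(k))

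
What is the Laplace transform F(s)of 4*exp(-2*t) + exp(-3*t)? 4/(s + 2) + 1/(s + 3)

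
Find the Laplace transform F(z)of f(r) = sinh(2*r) 2/(z^2 - 4)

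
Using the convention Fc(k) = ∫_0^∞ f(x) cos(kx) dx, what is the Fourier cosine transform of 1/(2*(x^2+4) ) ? pi*exp(-2*k) /8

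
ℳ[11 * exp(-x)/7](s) 11 * gamma(s)/7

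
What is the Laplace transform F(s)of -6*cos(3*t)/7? -6*s/(7*s^2 + 63)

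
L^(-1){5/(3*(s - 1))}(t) 5*exp(t)/3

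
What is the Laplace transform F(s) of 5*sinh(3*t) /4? 15/(4*(s^2 - 9) ) 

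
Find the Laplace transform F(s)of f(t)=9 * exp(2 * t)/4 9/(4 * (s - 2))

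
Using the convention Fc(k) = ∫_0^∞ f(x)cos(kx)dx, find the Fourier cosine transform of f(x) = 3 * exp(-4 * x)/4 3/(k^2 + 16)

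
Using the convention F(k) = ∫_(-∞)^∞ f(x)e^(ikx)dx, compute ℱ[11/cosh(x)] 11*pi/cosh(pi*k/2)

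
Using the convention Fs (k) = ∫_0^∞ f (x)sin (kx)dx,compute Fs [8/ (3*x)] 4*pi/3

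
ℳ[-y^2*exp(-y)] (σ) -gamma(σ + 2)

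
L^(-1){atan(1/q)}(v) sin(v)/v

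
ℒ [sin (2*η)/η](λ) atan (2/λ)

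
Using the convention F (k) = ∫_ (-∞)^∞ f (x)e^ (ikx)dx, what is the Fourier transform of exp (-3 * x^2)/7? sqrt (3) * sqrt (pi) * exp (-k^2/12)/21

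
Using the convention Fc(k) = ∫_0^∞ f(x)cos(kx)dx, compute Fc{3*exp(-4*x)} 12/(k^2 + 16)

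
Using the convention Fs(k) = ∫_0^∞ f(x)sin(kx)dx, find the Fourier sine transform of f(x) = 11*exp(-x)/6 11*k/(6*(k^2 + 1))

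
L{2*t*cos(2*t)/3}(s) 2*(s^2 - 4)/(3*(s^2 + 4)^2)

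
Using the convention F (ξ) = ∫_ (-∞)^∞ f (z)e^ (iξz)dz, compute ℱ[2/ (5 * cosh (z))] 2 * pi/ (5 * cosh (pi * ξ/2))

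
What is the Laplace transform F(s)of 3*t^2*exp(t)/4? 3/(2*(s - 1)^3)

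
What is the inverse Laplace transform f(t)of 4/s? 4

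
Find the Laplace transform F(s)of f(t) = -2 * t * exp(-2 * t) -2/(s+2)^2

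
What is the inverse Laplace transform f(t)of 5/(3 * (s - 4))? 5 * exp(4 * t)/3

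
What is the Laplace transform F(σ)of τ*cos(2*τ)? (σ^2-4)/(σ^2 + 4)^2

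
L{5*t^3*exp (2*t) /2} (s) 15/ (s - 2) ^4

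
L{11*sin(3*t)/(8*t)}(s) 11*atan(3/s)/8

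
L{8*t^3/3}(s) 16/s^4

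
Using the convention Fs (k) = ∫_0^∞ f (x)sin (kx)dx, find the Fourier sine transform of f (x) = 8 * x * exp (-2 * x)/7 32 * k/ (7 * (k^2 + 4)^2)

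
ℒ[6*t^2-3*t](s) 12/s^3-3/s^2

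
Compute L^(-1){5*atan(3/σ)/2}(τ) 5*sin(3*τ)/(2*τ)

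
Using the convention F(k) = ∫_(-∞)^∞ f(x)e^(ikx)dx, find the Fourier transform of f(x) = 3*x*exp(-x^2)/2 3*I*sqrt(pi)*k*exp(-k^2/4)/4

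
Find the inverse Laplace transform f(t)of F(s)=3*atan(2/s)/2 3*sin(2*t)/(2*t)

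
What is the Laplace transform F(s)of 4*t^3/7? 24/(7*s^4)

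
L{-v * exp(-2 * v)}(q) -1/(q+2)^2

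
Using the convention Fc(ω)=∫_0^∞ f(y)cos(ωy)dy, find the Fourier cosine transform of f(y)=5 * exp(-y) 5/(ω^2 + 1)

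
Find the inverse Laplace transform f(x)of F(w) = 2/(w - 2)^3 x^2*exp(2*x)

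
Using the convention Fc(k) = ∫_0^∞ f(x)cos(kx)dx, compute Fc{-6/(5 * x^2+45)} -pi * exp(-3 * k)/5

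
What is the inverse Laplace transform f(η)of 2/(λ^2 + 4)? sin(2*η)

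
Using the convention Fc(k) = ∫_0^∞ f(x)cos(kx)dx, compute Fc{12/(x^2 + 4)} 3 * pi * exp(-2 * k)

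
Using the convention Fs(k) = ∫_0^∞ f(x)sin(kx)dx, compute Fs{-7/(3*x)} -7*pi/6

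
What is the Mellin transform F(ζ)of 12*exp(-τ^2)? 6*gamma(ζ/2)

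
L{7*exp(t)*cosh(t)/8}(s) 7*(s - 1)/(8*s*(s - 2))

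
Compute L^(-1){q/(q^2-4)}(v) cosh(2*v)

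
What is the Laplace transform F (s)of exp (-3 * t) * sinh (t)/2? 1/ (2 * ( (s + 3)^2 - 1))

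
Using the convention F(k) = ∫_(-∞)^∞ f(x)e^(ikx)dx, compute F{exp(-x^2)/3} sqrt(pi)*exp(-k^2/4)/3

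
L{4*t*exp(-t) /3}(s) 4/(3*(s + 1) ^2) 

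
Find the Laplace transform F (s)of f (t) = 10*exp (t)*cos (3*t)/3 10*(s - 1)/ (3*( (s - 1)^2 + 9))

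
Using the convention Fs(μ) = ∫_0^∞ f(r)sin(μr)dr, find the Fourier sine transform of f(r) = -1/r -pi/2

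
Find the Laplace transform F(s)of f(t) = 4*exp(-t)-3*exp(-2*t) 4/(s + 1)-3/(s + 2)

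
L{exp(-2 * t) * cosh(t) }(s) (s + 2) /((s + 2) ^2 - 1) 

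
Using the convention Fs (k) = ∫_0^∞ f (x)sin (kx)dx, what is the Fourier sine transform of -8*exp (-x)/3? -8*k/ (3*k^2 + 3)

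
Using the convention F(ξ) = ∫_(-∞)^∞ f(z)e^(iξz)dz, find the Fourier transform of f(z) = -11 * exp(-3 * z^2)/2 -11 * sqrt(3) * sqrt(pi) * exp(-ξ^2/12)/6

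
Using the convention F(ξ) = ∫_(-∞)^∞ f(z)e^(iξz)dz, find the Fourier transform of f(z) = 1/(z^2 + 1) pi*exp(-Abs(ξ))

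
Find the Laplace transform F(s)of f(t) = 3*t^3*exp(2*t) 18/(s - 2)^4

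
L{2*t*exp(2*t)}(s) 2/(s - 2)^2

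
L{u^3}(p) 6/p^4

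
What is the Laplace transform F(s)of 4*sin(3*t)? 12/(s^2 + 9)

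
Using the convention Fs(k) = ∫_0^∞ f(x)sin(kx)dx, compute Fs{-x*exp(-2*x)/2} -2*k/(k^2 + 4)^2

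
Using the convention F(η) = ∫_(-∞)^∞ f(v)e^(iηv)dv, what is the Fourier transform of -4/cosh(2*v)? -2*pi/cosh(pi*η/4)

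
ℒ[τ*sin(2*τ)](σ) 4*σ/(σ^2+4)^2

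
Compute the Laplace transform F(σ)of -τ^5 -120/σ^6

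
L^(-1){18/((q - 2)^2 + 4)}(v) 9*exp(2*v)*sin(2*v)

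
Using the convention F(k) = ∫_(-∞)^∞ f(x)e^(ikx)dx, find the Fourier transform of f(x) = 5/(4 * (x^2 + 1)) 5 * pi * exp(-Abs(k))/4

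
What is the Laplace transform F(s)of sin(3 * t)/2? 3/(2 * (s^2 + 9))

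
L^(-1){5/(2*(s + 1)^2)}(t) 5*t*exp(-t)/2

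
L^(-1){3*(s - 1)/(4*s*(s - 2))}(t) 3*exp(t)*cosh(t)/4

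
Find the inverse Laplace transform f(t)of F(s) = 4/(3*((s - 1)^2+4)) 2*exp(t)*sin(2*t)/3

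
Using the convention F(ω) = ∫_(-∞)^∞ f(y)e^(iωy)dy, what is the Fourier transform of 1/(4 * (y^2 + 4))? pi * exp(-2 * Abs(ω))/8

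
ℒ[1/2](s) 1/(2*s)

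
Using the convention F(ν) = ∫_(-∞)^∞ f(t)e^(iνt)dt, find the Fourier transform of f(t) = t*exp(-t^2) I*sqrt(pi)*ν*exp(-ν^2/4)/2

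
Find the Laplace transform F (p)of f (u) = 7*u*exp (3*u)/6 7/ (6*(p - 3)^2)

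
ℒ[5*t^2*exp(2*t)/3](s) 10/(3*(s - 2)^3)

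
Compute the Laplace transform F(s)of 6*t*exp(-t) 6/(s + 1)^2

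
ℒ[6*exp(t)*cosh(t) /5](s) 6*(s - 1) /(5*s*(s - 2) ) 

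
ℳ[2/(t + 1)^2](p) -2*pi*(p - 1)/sin(pi*p)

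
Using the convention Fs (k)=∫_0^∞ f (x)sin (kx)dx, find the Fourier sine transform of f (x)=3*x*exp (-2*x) 12*k/ (k^2 + 4)^2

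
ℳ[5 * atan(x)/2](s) -5 * pi * sec(pi * s/2)/(4 * s)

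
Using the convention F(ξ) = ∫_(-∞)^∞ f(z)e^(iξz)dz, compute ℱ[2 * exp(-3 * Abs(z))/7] 12/(7 * (ξ^2+9))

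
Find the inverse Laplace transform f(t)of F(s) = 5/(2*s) 5/2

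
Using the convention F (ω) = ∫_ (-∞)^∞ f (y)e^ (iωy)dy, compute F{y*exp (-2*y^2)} sqrt (2)*I*sqrt (pi)*ω*exp (-ω^2/8)/8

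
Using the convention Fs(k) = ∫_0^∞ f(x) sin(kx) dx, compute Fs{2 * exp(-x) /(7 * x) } 2 * atan(k) /7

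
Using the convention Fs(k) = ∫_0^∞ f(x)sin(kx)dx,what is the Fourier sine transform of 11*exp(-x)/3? 11*k/(3*(k^2 + 1))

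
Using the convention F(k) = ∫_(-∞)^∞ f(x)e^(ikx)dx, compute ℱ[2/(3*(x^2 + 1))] 2*pi*exp(-Abs(k))/3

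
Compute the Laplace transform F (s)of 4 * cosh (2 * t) 4 * s/ (s^2-4)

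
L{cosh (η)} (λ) λ/ (λ^2 - 1)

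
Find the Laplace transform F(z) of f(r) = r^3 6/z^4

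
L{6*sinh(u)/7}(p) 6/(7*(p^2 - 1))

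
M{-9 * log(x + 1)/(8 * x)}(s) 9 * pi * csc(pi * s)/(8 * (s - 1))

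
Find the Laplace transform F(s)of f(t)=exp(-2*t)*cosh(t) (s + 2)/((s + 2)^2-1)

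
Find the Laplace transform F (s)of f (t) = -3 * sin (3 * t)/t -3 * atan (3/s)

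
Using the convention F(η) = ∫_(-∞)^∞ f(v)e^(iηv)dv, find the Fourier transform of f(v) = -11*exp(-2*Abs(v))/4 -11/(η^2 + 4)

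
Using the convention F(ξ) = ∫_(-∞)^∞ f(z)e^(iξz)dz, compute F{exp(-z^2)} sqrt(pi) * exp(-ξ^2/4)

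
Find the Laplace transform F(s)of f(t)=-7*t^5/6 -140/s^6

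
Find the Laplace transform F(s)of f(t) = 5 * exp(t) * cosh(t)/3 5 * (s - 1)/(3 * s * (s - 2))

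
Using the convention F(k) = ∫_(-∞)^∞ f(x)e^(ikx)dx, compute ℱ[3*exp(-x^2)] 3*sqrt(pi)*exp(-k^2/4)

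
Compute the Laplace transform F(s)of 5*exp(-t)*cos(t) 5*(s+1)/((s+1)^2+1)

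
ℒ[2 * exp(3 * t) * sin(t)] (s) 2/((s - 3)^2+1)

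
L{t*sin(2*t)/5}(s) 4*s/(5*(s^2 + 4)^2)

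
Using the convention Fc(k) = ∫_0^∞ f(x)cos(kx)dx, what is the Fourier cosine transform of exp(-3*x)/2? 3/(2*(k^2 + 9))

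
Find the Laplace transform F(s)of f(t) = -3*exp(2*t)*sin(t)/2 -3/(2*(s - 2)^2 + 2)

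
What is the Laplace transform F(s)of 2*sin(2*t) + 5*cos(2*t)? 4/(s^2 + 4) + 5*s/(s^2 + 4)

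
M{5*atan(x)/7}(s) -5*pi*sec(pi*s/2)/(14*s)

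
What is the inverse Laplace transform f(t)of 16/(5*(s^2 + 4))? 8*sin(2*t)/5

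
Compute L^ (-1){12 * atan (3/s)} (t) 12 * sin (3 * t)/t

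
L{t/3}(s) 1/(3 * s^2)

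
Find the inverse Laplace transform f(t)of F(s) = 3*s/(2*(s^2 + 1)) 3*cos(t)/2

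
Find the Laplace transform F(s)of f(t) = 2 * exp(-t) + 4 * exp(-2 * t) 2/(s + 1) + 4/(s + 2)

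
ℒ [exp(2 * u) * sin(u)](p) 1/((p - 2)^2 + 1)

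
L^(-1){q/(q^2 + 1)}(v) cos(v)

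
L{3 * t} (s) 3/s^2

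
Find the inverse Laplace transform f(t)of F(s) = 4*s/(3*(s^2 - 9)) 4*cosh(3*t)/3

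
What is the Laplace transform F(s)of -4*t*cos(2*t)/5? 4*(4 - s^2)/(5*(s^2 + 4)^2)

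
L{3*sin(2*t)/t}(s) 3*atan(2/s)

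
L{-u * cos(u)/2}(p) (1 - p^2)/(2 * (p^2 + 1)^2)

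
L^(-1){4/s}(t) 4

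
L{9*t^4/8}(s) 27/s^5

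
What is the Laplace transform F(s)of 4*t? 4/s^2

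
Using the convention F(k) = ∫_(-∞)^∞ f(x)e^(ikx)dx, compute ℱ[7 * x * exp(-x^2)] 7 * I * sqrt(pi) * k * exp(-k^2/4)/2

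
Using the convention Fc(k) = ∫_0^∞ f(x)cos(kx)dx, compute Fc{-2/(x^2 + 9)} -pi*exp(-3*k)/3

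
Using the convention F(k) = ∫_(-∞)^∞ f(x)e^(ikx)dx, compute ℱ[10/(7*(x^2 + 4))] 5*pi*exp(-2*Abs(k))/7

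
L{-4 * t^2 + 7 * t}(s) 7/s^2 - 8/s^3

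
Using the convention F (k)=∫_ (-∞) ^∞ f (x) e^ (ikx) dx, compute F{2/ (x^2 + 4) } pi * exp (-2 * Abs (k) ) 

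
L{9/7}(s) 9/(7*s)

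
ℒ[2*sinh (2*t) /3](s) 4/ (3*(s^2 - 4) ) 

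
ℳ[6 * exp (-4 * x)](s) 6 * gamma (s)/2^ (2 * s)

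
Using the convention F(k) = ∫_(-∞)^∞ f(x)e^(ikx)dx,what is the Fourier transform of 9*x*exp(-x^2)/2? 9*I*sqrt(pi)*k*exp(-k^2/4)/4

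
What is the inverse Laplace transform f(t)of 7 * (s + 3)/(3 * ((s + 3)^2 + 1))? 7 * exp(-3 * t) * cos(t)/3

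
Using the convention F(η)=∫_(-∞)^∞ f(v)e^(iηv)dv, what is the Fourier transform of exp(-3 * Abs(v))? 6/(η^2+9)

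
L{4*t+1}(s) 1/s+4/s^2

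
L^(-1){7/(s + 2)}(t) 7 * exp(-2 * t)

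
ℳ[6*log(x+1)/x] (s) -6*pi*csc(pi*s)/(s - 1)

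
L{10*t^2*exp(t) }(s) 20/(s - 1) ^3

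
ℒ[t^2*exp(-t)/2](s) (s + 1)^(-3)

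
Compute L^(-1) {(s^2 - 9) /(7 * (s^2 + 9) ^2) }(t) t * cos(3 * t) /7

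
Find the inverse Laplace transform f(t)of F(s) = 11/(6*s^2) 11*t/6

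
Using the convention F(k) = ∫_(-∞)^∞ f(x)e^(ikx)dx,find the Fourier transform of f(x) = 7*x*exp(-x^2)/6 7*I*sqrt(pi)*k*exp(-k^2/4)/12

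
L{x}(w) w^(-2)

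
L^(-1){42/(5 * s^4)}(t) 7 * t^3/5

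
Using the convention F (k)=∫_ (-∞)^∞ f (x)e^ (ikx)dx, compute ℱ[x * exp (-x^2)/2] I * sqrt (pi) * k * exp (-k^2/4)/4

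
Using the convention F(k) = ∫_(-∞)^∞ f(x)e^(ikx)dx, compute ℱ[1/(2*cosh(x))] pi/(2*cosh(pi*k/2))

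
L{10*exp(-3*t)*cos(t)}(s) 10*(s + 3)/((s + 3)^2 + 1)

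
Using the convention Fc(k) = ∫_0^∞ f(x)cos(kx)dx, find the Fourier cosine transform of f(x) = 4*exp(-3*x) 12/(k^2+9)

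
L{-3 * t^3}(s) -18/s^4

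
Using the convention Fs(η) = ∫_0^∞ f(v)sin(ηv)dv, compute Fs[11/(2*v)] 11*pi/4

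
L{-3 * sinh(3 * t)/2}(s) -9/(2 * s^2 - 18)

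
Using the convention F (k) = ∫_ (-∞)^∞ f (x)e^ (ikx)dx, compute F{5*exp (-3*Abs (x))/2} 15/ (k^2 + 9)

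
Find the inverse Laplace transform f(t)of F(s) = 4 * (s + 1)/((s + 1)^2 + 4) 4 * exp(-t) * cos(2 * t)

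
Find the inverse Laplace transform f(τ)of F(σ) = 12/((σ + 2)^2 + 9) 4*exp(-2*τ)*sin(3*τ)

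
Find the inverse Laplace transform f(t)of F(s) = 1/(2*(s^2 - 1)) sinh(t)/2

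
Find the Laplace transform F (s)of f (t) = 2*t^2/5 4/ (5*s^3)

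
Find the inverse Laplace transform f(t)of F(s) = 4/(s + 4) 4 * exp(-4 * t)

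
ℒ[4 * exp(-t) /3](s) 4/(3 * (s + 1) ) 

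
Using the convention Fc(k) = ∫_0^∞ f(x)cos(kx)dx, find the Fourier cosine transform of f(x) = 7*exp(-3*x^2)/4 7*sqrt(3)*sqrt(pi)*exp(-k^2/12)/24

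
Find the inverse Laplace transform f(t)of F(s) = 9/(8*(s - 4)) 9*exp(4*t)/8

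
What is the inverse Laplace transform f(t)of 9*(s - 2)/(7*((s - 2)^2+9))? 9*exp(2*t)*cos(3*t)/7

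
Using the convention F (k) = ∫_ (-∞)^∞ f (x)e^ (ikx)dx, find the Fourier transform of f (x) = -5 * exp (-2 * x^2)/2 -5 * sqrt (2) * sqrt (pi) * exp (-k^2/8)/4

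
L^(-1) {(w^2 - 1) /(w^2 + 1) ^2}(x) x * cos(x) 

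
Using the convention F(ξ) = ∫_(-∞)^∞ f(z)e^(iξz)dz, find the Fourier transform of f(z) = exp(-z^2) sqrt(pi)*exp(-ξ^2/4)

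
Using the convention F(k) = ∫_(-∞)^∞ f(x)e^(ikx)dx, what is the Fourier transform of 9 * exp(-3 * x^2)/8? 3 * sqrt(3) * sqrt(pi) * exp(-k^2/12)/8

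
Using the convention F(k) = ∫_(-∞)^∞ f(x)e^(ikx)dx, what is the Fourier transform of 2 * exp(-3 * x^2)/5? 2 * sqrt(3) * sqrt(pi) * exp(-k^2/12)/15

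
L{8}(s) 8/s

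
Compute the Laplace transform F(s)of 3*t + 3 3/s^2 + 3/s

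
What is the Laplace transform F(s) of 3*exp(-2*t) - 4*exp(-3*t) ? 3/(s + 2) - 4/(s + 3) 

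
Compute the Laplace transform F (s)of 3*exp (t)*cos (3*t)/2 3*(s - 1)/ (2*( (s - 1)^2 + 9))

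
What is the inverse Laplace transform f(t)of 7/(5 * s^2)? 7 * t/5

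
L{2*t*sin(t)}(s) 4*s/(s^2+1)^2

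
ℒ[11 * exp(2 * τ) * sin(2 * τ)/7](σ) 22/(7 * ((σ - 2)^2 + 4))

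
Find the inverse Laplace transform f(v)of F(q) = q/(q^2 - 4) cosh(2*v)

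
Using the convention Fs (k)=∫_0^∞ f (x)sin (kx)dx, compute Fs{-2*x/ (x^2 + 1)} -pi*exp (-k)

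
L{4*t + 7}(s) 7/s + 4/s^2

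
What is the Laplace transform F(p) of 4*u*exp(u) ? 4/(p - 1) ^2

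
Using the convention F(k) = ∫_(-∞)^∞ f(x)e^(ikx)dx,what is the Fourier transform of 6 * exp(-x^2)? 6 * sqrt(pi) * exp(-k^2/4)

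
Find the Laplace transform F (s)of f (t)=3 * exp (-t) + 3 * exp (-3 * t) 3/ (s + 3) + 3/ (s + 1)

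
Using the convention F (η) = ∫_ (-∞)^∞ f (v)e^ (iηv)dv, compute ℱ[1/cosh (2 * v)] pi/ (2 * cosh (pi * η/4))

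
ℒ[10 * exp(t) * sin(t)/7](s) 10/(7 * ((s - 1)^2 + 1))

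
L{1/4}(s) 1/(4*s)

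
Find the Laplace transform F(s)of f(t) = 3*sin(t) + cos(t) s/(s^2 + 1) + 3/(s^2 + 1)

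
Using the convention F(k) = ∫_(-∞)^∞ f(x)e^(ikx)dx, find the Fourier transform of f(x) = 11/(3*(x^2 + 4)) 11*pi*exp(-2*Abs(k))/6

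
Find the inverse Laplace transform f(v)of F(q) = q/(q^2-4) cosh(2 * v)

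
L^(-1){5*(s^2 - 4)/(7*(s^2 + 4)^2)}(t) 5*t*cos(2*t)/7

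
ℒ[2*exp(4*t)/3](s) 2/(3*(s - 4))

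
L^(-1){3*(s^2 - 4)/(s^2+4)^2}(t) 3*t*cos(2*t)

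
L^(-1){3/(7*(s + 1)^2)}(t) 3*t*exp(-t)/7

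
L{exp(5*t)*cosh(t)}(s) (s - 5)/((s - 5)^2 - 1)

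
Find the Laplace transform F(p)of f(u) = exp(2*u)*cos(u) (p - 2)/((p - 2)^2 + 1)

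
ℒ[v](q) q^(-2)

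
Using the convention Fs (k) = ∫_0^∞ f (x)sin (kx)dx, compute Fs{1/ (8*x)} pi/16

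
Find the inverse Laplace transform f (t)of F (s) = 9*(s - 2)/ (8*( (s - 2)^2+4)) 9*exp (2*t)*cos (2*t)/8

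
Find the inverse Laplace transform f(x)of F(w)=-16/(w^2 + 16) -4*sin(4*x)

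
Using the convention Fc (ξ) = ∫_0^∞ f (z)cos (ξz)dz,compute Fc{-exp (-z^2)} -sqrt (pi) * exp (-ξ^2/4)/2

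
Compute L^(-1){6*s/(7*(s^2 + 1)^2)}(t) 3*t*sin(t)/7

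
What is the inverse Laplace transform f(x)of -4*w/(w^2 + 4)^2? -x*sin(2*x)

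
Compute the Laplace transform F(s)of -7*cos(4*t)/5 -7*s/(5*s^2+80)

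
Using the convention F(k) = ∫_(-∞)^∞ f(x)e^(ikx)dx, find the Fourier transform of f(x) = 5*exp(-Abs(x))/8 5/(4*(k^2+1))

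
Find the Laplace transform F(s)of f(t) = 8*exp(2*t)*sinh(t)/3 8/(3*((s - 2)^2 - 1))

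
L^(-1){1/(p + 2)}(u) exp(-2*u)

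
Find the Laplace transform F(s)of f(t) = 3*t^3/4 9/(2*s^4)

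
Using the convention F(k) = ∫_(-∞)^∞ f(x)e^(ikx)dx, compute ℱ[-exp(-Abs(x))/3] -2/(3*k^2 + 3)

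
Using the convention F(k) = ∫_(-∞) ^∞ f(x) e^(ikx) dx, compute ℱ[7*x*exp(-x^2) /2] 7*I*sqrt(pi)*k*exp(-k^2/4) /4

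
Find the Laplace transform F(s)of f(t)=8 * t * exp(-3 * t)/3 8/(3 * (s + 3)^2)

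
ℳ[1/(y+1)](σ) pi*csc(pi*σ)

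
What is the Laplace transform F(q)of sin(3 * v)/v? atan(3/q)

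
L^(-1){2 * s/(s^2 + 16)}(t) 2 * cos(4 * t)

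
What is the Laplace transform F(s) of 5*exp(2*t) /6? 5/(6*(s - 2) ) 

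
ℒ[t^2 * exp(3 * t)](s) 2/(s - 3)^3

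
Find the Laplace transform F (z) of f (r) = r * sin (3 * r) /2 3 * z/ (z^2 + 9) ^2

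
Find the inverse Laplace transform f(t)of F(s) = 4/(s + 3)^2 4*t*exp(-3*t)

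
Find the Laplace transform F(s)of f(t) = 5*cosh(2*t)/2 5*s/(2*(s^2 - 4))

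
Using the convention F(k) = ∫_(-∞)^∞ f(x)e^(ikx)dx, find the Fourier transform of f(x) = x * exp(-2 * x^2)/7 sqrt(2) * I * sqrt(pi) * k * exp(-k^2/8)/56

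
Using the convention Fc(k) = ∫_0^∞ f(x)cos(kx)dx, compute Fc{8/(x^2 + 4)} 2 * pi * exp(-2 * k)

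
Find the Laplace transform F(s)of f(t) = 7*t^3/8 21/(4*s^4)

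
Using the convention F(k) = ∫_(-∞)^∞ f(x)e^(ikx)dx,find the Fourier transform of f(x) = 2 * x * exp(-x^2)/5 I * sqrt(pi) * k * exp(-k^2/4)/5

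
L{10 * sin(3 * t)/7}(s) 30/(7 * (s^2+9))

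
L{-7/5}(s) -7/(5 * s)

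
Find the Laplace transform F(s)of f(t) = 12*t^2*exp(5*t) 24/(s - 5)^3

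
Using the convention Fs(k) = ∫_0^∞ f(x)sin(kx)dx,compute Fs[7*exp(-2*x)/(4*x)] 7*atan(k/2)/4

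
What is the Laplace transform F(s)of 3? 3/s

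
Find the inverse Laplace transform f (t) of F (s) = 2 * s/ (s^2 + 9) 2 * cos (3 * t) 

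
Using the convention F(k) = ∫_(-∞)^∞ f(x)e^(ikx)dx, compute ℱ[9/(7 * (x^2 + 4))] 9 * pi * exp(-2 * Abs(k))/14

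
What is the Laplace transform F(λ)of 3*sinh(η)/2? 3/(2*(λ^2 - 1))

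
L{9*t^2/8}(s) 9/(4*s^3)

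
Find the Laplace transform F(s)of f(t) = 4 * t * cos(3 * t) 4 * (s^2 - 9)/(s^2 + 9)^2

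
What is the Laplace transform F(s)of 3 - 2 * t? 3/s - 2/s^2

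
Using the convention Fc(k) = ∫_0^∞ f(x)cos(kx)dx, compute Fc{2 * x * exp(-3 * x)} 2 * (9 - k^2)/(k^2+9)^2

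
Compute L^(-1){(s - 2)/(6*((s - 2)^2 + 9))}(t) exp(2*t)*cos(3*t)/6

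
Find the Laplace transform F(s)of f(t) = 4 4/s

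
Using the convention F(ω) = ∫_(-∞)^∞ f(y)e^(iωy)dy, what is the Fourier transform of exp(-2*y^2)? sqrt(2)*sqrt(pi)*exp(-ω^2/8)/2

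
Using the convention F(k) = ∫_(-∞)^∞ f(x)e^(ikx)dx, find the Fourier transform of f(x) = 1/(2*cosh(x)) pi/(2*cosh(pi*k/2))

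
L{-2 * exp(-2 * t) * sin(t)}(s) -2/((s+2)^2+1)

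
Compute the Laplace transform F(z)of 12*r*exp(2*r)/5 12/(5*(z - 2)^2)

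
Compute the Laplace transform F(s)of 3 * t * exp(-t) 3/(s + 1)^2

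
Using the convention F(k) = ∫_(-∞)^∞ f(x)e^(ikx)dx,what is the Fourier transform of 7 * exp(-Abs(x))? 14/(k^2 + 1)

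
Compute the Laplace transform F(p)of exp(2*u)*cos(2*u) (p - 2)/((p - 2)^2 + 4)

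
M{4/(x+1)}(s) 4 * pi * csc(pi * s)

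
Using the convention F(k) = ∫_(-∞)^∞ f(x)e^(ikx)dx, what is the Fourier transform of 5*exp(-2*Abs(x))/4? 5/(k^2+4)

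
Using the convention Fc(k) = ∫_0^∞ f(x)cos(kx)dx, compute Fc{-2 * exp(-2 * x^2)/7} -sqrt(2) * sqrt(pi) * exp(-k^2/8)/14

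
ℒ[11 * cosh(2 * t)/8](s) 11 * s/(8 * (s^2 - 4))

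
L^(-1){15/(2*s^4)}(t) 5*t^3/4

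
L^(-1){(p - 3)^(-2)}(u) u*exp(3*u)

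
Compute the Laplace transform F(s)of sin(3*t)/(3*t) atan(3/s)/3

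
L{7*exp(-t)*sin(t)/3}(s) 7/(3*((s + 1)^2 + 1))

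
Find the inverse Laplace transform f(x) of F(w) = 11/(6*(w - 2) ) 11*exp(2*x) /6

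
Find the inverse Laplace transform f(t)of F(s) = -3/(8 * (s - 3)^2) -3 * t * exp(3 * t)/8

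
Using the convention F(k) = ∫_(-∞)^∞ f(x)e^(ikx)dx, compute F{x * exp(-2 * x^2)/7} sqrt(2) * I * sqrt(pi) * k * exp(-k^2/8)/56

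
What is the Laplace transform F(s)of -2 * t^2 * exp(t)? -4/(s - 1)^3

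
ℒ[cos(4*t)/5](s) s/(5*(s^2 + 16))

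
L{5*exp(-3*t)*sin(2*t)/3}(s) 10/(3*((s + 3)^2 + 4))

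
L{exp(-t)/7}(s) 1/(7*(s + 1))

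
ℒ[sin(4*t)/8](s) 1/(2*(s^2 + 16))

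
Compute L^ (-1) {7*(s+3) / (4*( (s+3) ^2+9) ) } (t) 7*exp (-3*t)*cos (3*t) /4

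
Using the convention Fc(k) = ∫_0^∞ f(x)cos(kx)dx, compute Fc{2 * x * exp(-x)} 2 * (1 - k^2)/(k^2 + 1)^2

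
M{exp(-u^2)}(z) gamma(z/2)/2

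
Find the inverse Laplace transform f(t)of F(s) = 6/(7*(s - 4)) 6*exp(4*t)/7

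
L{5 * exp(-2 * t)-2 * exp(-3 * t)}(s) 5/(s + 2)-2/(s + 3)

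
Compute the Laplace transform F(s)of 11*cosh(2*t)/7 11*s/(7*(s^2 - 4))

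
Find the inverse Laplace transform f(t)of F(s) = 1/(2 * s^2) t/2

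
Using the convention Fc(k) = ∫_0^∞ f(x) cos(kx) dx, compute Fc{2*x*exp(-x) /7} 2*(1 - k^2) /(7*(k^2 + 1) ^2) 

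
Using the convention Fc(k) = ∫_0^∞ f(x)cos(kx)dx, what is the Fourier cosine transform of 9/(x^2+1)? 9*pi*exp(-k)/2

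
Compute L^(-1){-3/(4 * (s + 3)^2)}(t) -3 * t * exp(-3 * t)/4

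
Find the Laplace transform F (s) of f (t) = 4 4/s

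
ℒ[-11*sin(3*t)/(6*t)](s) -11*atan(3/s)/6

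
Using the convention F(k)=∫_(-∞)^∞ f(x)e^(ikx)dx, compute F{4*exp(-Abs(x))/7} 8/(7*(k^2 + 1))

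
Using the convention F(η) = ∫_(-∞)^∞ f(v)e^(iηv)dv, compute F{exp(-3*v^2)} sqrt(3)*sqrt(pi)*exp(-η^2/12)/3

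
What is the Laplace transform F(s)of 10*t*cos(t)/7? 10*(s^2 - 1)/(7*(s^2+1)^2)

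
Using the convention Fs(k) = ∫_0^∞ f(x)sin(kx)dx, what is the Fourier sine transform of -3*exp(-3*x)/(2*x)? -3*atan(k/3)/2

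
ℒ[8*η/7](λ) 8/(7*λ^2)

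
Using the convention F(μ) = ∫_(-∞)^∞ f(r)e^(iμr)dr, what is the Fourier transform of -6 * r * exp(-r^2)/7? -3 * I * sqrt(pi) * μ * exp(-μ^2/4)/7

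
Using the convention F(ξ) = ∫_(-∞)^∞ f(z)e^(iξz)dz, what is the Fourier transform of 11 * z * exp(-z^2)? 11 * I * sqrt(pi) * ξ * exp(-ξ^2/4)/2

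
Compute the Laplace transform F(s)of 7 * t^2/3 14/(3 * s^3)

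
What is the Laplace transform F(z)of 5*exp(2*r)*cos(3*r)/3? 5*(z - 2)/(3*((z - 2)^2 + 9))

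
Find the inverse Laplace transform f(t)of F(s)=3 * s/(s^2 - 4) 3 * cosh(2 * t)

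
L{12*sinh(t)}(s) 12/(s^2 - 1)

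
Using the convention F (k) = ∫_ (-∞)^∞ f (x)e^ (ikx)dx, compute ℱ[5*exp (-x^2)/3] 5*sqrt (pi)*exp (-k^2/4)/3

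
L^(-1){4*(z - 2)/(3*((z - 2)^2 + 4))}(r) 4*exp(2*r)*cos(2*r)/3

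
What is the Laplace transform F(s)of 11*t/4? 11/(4*s^2)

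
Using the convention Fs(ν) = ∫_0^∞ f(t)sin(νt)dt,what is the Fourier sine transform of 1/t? pi/2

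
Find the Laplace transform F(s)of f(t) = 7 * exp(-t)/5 7/(5 * (s+1))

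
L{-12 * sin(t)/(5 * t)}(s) -12 * atan(1/s)/5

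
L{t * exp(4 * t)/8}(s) 1/(8 * (s - 4)^2)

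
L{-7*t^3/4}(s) -21/(2*s^4)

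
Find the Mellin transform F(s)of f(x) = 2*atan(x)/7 -pi*sec(pi*s/2)/(7*s)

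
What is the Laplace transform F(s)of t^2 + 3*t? 3/s^2 + 2/s^3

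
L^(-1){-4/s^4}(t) -2*t^3/3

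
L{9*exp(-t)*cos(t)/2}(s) 9*(s + 1)/(2*((s + 1)^2 + 1))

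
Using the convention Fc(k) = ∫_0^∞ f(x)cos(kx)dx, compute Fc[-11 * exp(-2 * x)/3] -22/(3 * k^2 + 12)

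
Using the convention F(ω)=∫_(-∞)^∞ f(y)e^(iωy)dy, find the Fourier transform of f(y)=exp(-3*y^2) sqrt(3)*sqrt(pi)*exp(-ω^2/12)/3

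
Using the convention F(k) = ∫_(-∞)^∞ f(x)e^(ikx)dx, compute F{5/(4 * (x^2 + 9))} 5 * pi * exp(-3 * Abs(k))/12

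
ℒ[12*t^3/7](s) 72/(7*s^4)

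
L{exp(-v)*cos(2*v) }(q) (q + 1) /((q + 1) ^2 + 4) 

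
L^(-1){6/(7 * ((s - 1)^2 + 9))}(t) 2 * exp(t) * sin(3 * t)/7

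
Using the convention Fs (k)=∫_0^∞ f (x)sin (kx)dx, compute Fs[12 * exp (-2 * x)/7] 12 * k/ (7 * (k^2+4))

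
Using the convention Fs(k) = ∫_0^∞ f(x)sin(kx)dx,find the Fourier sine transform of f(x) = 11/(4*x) 11*pi/8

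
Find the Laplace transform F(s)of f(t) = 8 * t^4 192/s^5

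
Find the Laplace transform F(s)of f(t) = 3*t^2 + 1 1/s + 6/s^3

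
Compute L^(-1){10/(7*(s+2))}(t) 10*exp(-2*t)/7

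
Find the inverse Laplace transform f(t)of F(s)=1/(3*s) 1/3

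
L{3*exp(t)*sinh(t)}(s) 3/(s*(s - 2))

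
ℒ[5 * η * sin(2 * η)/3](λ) 20 * λ/(3 * (λ^2 + 4)^2)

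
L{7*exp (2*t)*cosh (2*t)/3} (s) 7*(s - 2)/ (3*s*(s - 4))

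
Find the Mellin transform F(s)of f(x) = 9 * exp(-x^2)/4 9 * gamma(s/2)/8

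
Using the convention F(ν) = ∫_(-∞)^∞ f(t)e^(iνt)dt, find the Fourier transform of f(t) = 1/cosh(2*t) pi/(2*cosh(pi*ν/4))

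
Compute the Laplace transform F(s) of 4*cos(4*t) 4*s/(s^2+16) 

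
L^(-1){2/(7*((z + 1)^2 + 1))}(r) 2*exp(-r)*sin(r)/7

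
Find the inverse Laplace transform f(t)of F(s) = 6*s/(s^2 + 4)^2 3*t*sin(2*t)/2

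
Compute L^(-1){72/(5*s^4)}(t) 12*t^3/5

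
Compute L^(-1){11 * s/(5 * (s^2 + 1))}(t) 11 * cos(t)/5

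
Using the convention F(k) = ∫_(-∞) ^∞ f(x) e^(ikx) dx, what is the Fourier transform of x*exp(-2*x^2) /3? sqrt(2)*I*sqrt(pi)*k*exp(-k^2/8) /24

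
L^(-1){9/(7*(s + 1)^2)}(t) 9*t*exp(-t)/7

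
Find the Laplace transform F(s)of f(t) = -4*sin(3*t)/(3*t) -4*atan(3/s)/3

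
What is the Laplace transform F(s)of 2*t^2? 4/s^3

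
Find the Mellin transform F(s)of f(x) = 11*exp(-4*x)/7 11*gamma(s)/(7*4^s)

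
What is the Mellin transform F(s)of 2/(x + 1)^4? gamma(s)*gamma(4 - s)/3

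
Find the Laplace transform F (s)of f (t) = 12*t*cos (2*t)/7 12*(s^2-4)/ (7*(s^2 + 4)^2)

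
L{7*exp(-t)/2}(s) 7/(2*(s + 1))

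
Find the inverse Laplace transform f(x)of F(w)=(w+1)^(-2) x*exp(-x)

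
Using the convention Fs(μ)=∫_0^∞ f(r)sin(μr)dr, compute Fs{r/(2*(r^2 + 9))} pi*exp(-3*μ)/4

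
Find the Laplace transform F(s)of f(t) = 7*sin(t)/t 7*atan(1/s)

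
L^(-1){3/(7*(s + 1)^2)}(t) 3*t*exp(-t)/7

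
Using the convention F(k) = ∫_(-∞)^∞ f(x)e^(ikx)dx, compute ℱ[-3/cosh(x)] -3*pi/cosh(pi*k/2)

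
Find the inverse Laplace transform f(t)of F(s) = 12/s 12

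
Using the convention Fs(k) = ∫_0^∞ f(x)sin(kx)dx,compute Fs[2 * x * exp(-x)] 4 * k/(k^2 + 1)^2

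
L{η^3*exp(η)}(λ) 6/(λ - 1)^4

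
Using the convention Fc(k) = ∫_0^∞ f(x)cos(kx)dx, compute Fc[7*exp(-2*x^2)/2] 7*sqrt(2)*sqrt(pi)*exp(-k^2/8)/8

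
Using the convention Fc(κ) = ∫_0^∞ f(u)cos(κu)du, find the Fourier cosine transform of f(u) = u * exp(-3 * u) (9 - κ^2)/(κ^2 + 9)^2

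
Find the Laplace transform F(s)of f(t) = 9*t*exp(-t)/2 9/(2*(s + 1)^2)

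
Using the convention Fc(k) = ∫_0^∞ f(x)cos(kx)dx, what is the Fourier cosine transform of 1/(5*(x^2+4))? pi*exp(-2*k)/20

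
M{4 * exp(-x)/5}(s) 4 * gamma(s)/5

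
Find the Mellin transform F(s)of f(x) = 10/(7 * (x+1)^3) 5 * pi * (s - 2) * (s - 1)/(7 * sin(pi * s))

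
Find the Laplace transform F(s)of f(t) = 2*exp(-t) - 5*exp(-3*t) 2/(s+1) - 5/(s+3)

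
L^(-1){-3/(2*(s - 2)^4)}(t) -t^3*exp(2*t)/4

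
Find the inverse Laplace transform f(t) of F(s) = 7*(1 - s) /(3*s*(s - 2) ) -7*exp(t)*cosh(t) /3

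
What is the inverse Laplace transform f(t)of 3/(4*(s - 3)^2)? 3*t*exp(3*t)/4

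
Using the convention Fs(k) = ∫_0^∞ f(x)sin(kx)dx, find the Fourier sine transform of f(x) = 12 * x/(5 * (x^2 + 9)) 6 * pi * exp(-3 * k)/5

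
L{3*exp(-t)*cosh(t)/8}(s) 3*(s + 1)/(8*s*(s + 2))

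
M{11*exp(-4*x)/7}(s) 11*gamma(s)/(7*4^s)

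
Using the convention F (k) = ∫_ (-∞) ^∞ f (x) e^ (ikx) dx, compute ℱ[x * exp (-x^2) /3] I * sqrt (pi) * k * exp (-k^2/4) /6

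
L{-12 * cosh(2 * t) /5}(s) -12 * s/(5 * s^2 - 20) 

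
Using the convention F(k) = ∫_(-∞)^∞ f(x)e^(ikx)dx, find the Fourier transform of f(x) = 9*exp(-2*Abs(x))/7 36/(7*(k^2 + 4))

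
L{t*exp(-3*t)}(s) (s + 3)^(-2)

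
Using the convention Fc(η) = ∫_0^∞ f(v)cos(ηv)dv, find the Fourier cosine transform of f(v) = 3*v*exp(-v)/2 3*(1 - η^2)/(2*(η^2 + 1)^2)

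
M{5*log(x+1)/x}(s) -5*pi*csc(pi*s)/(s - 1)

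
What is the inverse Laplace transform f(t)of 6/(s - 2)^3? 3*t^2*exp(2*t)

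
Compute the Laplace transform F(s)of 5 5/s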